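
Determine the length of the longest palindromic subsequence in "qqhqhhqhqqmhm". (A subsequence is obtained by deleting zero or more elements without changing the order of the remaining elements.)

10

One longest palindromic subsequence is qqhqhhqhqq (positions 1,2,3,4,5,6,7,8,9,10); it reads the same forward and backward, and the interval DP gives dp[1][13] = 10.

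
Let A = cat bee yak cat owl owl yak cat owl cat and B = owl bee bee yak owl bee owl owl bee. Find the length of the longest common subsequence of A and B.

5

A longest common subsequence is bee, yak, owl, owl, owl (length 5); the LCS DP confirms no longer common subsequence exists.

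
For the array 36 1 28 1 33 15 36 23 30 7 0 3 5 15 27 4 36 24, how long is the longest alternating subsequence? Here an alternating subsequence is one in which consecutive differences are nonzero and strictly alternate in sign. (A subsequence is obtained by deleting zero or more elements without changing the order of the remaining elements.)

Track the best alternating length ending on an up-step vs a down-step at each position: up/down = 1/1, 1/2, 3/2, 1/4, 5/2, 5/6, 7/1, 7/8, 9/8, 5/10, 1/10, 11/10, 11/10, 11/10, 11/10, 11/12, 13/1, 13/14.
The maximum over both is 14; one such subsequence is 36, 1, 28, 1, 33, 15, 36, 23, 30, 0, 5, 4, 36, 24.

14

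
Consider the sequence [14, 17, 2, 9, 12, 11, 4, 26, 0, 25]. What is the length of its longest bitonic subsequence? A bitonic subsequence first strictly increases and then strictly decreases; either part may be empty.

Let inc[i] be the LIS ending at i and dec[i] the longest strictly decreasing subsequence starting at i. inc = [1, 2, 1, 2, 3, 3, 2, 4, 1, 4], dec = [5, 5, 2, 3, 4, 3, 2, 2, 1, 1].
max_i inc[i]+dec[i]−1 = 6, with one witness 14, 17, 12, 11, 4, 0.

6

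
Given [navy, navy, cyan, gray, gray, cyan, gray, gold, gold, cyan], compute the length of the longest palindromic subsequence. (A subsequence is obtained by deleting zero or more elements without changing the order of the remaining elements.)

5

Using dp[i][j] = 2 + dp[i+1][j−1] if the ends match, else max(dp[i+1][j], dp[i][j−1]):
dp[1][10] = 5. A witness is cyan gray cyan gray cyan at positions 3,5,6,7,10.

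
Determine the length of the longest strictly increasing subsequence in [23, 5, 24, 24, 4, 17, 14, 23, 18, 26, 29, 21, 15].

Scanning left to right, the best length ending at each element is: 23→1, 5→1, 24→2, 24→2, 4→1, 17→2, 14→2, 23→3, 18→3, 26→4, 29→5, 21→4, 15→3.
So the longest increasing subsequence has length 5, e.g. 5, 17, 23, 26, 29.

5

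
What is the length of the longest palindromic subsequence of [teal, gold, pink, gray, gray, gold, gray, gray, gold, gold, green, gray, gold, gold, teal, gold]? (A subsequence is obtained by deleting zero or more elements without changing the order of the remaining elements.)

One longest palindromic subsequence is teal gold gold gray gold gold gray gold gold teal (positions 1,2,6,7,9,10,12,13,14,15); it reads the same forward and backward, and the interval DP gives dp[1][16] = 10.

10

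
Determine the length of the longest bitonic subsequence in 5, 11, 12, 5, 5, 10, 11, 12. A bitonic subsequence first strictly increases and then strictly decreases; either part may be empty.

4

Let inc[i] be the LIS ending at i and dec[i] the longest strictly decreasing subsequence starting at i. inc = [1, 2, 3, 1, 1, 2, 3, 4], dec = [1, 2, 2, 1, 1, 1, 1, 1].
max_i inc[i]+dec[i]−1 = 4, with one witness 5, 11, 12, 11.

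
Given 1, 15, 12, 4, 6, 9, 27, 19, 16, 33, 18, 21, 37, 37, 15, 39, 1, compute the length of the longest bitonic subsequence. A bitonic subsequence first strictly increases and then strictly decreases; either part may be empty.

10

One longest bitonic subsequence is 1, 4, 6, 9, 16, 18, 21, 37, 15, 1 (positions 1,4,5,6,9,11,12,13,15,17): it rises to 37 then falls. Length 10 is optimal.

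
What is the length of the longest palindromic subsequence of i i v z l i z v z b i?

7

One longest palindromic subsequence is ivzizvi (positions 1,3,4,6,7,8,11); it reads the same forward and backward, and the interval DP gives dp[1][11] = 7.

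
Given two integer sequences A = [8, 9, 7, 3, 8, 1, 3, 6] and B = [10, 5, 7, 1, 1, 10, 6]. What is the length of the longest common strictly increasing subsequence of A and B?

A longest common strictly increasing subsequence is 1, 6 (length 2); it appears in order in both A and B, and no longer such subsequence exists.

2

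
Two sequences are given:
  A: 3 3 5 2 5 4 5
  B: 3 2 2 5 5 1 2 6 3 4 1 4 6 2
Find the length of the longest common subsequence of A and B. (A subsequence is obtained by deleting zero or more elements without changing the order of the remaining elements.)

4

Backtracking the LCS table gives one alignment: 3 (A1,B1) → 5 (A3,B5) → 2 (A4,B7) → 4 (A6,B12).
So the longest common subsequence has length 4.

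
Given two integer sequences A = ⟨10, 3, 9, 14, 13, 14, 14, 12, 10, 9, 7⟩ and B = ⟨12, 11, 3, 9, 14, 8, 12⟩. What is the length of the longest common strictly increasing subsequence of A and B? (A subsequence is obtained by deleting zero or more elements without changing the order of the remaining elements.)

3

For each value that appears in both, track the longest common increasing run ending there.
The best achievable length is 3; one witness is 3, 9, 14 (A-positions 2,3,4, B-positions 3,4,5).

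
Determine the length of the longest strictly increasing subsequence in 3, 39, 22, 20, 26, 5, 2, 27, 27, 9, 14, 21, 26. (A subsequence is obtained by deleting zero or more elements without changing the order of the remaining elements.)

Let dp[i] be the longest increasing subsequence ending at position i. Then dp = [1, 2, 2, 2, 3, 2, 1, 4, 4, 3, 4, 5, 6].
The maximum is 6; one witness is 3, 5, 9, 14, 21, 26 at positions 1,6,10,11,12,13.

6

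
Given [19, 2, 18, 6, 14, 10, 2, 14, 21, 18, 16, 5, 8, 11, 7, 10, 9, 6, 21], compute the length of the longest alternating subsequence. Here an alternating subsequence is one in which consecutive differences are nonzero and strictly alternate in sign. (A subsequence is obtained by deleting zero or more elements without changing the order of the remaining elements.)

Track the best alternating length ending on an up-step vs a down-step at each position: up/down = 1/1, 1/2, 3/2, 3/4, 5/4, 5/6, 1/6, 7/4, 7/1, 7/8, 7/8, 7/8, 9/8, 9/8, 9/10, 11/10, 11/12, 9/12, 13/1.
The maximum over both is 13; one such subsequence is 19, 2, 18, 6, 14, 10, 14, 5, 8, 7, 10, 9, 21.

13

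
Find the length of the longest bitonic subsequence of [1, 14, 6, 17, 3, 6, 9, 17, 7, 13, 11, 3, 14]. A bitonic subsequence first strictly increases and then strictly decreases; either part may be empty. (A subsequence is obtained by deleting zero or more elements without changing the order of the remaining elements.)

One longest bitonic subsequence is 1, 3, 6, 9, 17, 13, 11, 3 (positions 1,5,6,7,8,10,11,12): it rises to 17 then falls. Length 8 is optimal.

8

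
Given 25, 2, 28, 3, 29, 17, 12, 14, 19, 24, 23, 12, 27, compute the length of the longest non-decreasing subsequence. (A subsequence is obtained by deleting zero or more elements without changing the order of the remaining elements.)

Let dp[i] be the longest non-decreasing subsequence ending at position i. Then dp = [1, 1, 2, 2, 3, 3, 3, 4, 5, 6, 6, 4, 7].
The maximum is 7; one witness is 2, 3, 12, 14, 19, 24, 27 at positions 2,4,7,8,9,10,13.

7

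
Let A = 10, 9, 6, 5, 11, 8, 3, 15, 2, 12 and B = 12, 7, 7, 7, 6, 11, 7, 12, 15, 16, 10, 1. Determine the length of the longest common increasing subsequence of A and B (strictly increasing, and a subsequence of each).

A longest common strictly increasing subsequence is 6, 11, 12 (length 3); it appears in order in both A and B, and no longer such subsequence exists.

3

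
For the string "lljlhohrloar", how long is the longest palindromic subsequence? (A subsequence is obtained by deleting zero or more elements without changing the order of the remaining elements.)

Using dp[i][j] = 2 + dp[i+1][j−1] if the ends match, else max(dp[i+1][j], dp[i][j−1]):
dp[1][12] = 5. A witness is lhohl at positions 4,5,6,7,9.

5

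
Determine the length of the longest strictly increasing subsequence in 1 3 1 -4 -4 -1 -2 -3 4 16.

4

One longest increasing subsequence is 1, 3, 4, 16 (positions 1,2,9,10), of length 4; no longer one exists.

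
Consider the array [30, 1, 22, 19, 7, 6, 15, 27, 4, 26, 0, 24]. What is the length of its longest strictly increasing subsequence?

One longest increasing subsequence is 1, 7, 15, 27 (positions 2,5,7,8), of length 4; no longer one exists.

4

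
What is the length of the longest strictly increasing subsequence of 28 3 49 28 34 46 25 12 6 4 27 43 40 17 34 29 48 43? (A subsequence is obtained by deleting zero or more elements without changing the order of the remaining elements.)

5

Let dp[i] be the longest increasing subsequence ending at position i. Then dp = [1, 1, 2, 2, 3, 4, 2, 2, 2, 2, 3, 4, 4, 3, 4, 4, 5, 5].
The maximum is 5; one witness is 3, 28, 34, 46, 48 at positions 2,4,5,6,17.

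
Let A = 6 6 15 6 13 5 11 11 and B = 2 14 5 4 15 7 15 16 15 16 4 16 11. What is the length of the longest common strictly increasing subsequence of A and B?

2

For each value that appears in both, track the longest common increasing run ending there.
The best achievable length is 2; one witness is 5, 11 (A-positions 6,7, B-positions 3,13).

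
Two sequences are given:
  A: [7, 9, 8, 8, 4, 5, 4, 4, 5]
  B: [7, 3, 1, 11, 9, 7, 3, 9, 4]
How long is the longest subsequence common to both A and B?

A longest common subsequence is 7, 9, 4 (length 3); the LCS DP confirms no longer common subsequence exists.

3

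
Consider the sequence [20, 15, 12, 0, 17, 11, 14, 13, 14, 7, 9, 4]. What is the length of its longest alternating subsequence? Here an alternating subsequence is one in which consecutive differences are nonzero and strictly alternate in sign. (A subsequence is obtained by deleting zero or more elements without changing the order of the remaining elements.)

A longest alternating subsequence is 20, 15, 17, 11, 14, 13, 14, 7, 9, 4 (positions 1,2,5,6,7,8,9,10,11,12); its 9 consecutive differences strictly alternate in sign, and length 10 is optimal.

10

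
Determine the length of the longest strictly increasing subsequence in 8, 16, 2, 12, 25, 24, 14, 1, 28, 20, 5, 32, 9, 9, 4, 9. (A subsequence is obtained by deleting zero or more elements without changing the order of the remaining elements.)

Let dp[i] be the longest increasing subsequence ending at position i. Then dp = [1, 2, 1, 2, 3, 3, 3, 1, 4, 4, 2, 5, 3, 3, 2, 3].
The maximum is 5; one witness is 8, 16, 25, 28, 32 at positions 1,2,5,9,12.

5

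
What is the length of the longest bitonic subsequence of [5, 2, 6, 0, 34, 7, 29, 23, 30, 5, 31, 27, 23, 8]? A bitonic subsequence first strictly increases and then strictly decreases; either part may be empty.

9

One longest bitonic subsequence is 5, 6, 7, 29, 30, 31, 27, 23, 8 (positions 1,3,6,7,9,11,12,13,14): it rises to 31 then falls. Length 9 is optimal.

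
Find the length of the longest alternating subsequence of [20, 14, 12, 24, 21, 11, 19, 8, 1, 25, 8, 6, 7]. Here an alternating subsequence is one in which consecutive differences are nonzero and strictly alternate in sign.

9

Track the best alternating length ending on an up-step vs a down-step at each position: up/down = 1/1, 1/2, 1/2, 3/1, 3/4, 1/4, 5/4, 1/6, 1/6, 7/1, 7/8, 7/8, 9/8.
The maximum over both is 9; one such subsequence is 20, 14, 24, 11, 19, 8, 25, 6, 7.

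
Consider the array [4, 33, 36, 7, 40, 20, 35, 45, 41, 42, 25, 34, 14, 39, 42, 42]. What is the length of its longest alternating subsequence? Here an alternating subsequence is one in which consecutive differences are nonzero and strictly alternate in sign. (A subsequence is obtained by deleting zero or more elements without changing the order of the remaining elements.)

Track the best alternating length ending on an up-step vs a down-step at each position: up/down = 1/1, 2/1, 2/1, 2/3, 4/1, 4/5, 6/5, 6/1, 6/7, 8/7, 6/9, 10/9, 4/11, 12/9, 12/7, 12/7.
The maximum over both is 12; one such subsequence is 4, 33, 7, 40, 20, 45, 41, 42, 25, 34, 14, 39.

12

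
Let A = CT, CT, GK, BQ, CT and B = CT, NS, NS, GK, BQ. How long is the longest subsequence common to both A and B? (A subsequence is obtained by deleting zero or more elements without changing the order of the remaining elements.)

3

Backtracking the LCS table gives one alignment: CT (A1,B1) → GK (A3,B4) → BQ (A4,B5).
So the longest common subsequence has length 3.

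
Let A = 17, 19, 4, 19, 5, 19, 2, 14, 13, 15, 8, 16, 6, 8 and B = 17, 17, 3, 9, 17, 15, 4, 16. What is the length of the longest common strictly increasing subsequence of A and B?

A longest common strictly increasing subsequence is 15, 16 (length 2); it appears in order in both A and B, and no longer such subsequence exists.

2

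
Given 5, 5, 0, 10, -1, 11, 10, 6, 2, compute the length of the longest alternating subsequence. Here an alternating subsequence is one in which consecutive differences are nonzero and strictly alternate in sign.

6

A longest alternating subsequence is 5, 0, 10, -1, 11, 10 (positions 1,3,4,5,6,7); its 5 consecutive differences strictly alternate in sign, and length 6 is optimal.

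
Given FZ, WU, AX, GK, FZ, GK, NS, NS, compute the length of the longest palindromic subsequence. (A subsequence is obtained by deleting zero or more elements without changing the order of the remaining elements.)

3

One longest palindromic subsequence is GK FZ GK (positions 4,5,6); it reads the same forward and backward, and the interval DP gives dp[1][8] = 3.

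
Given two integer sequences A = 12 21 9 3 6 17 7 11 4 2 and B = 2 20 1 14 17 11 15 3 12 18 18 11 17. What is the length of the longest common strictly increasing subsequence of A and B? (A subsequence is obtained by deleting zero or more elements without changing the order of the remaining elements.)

For each value that appears in both, track the longest common increasing run ending there.
The best achievable length is 2; one witness is 3, 11 (A-positions 4,8, B-positions 8,12).

2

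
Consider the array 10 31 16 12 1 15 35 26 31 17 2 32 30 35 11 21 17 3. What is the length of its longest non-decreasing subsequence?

7

Scanning left to right, the best length ending at each element is: 10→1, 31→2, 16→2, 12→2, 1→1, 15→3, 35→4, 26→4, 31→5, 17→4, 2→2, 32→6, 30→5, 35→7, 11→3, 21→5, 17→5, 3→3.
So the longest non-decreasing subsequence has length 7, e.g. 10, 12, 15, 26, 31, 32, 35.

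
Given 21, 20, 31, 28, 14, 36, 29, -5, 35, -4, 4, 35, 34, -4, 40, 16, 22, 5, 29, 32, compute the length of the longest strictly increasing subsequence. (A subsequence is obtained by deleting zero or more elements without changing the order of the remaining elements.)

7

One longest increasing subsequence is -5, -4, 4, 16, 22, 29, 32 (positions 8,10,11,16,17,19,20), of length 7; no longer one exists.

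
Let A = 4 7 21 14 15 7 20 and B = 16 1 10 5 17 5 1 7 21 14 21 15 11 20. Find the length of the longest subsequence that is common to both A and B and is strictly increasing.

4

For each value that appears in both, track the longest common increasing run ending there.
The best achievable length is 4; one witness is 7, 14, 15, 20 (A-positions 2,4,5,7, B-positions 8,10,12,14).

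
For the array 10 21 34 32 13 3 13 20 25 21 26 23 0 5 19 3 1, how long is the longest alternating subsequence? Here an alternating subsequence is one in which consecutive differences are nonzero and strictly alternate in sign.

9

Track the best alternating length ending on an up-step vs a down-step at each position: up/down = 1/1, 2/1, 2/1, 2/3, 2/3, 1/3, 4/3, 4/3, 4/3, 4/5, 6/3, 6/7, 1/7, 8/7, 8/7, 8/9, 8/9.
The maximum over both is 9; one such subsequence is 10, 21, 13, 25, 21, 26, 0, 5, 3.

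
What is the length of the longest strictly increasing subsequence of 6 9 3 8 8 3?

One longest increasing subsequence is 6, 9 (positions 1,2), of length 2; no longer one exists.

2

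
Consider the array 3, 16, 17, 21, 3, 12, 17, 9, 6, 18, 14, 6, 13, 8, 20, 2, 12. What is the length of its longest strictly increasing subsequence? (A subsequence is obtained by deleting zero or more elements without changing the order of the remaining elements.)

5

One longest increasing subsequence is 3, 16, 17, 18, 20 (positions 1,2,3,10,15), of length 5; no longer one exists.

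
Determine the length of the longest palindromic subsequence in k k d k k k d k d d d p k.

9

One longest palindromic subsequence is kkdkkkdkk (positions 1,2,3,4,5,6,7,8,13); it reads the same forward and backward, and the interval DP gives dp[1][13] = 9.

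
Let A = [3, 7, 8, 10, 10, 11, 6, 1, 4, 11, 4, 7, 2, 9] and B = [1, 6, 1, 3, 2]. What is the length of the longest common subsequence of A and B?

3

Backtracking the LCS table gives one alignment: 6 (A7,B2) → 1 (A8,B3) → 2 (A13,B5).
So the longest common subsequence has length 3.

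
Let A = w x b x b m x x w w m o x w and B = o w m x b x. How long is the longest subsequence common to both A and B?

Backtracking the LCS table gives one alignment: w (A1,B2) → x (A4,B4) → b (A5,B5) → x (A13,B6).
So the longest common subsequence has length 4.

4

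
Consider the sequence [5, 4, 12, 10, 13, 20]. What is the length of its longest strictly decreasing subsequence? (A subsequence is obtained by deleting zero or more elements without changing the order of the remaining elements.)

2

One longest decreasing subsequence is 5, 4 (positions 1,2), of length 2; no longer one exists.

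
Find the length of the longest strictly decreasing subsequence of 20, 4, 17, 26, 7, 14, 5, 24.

One longest decreasing subsequence is 20, 17, 7, 5 (positions 1,3,5,7), of length 4; no longer one exists.

4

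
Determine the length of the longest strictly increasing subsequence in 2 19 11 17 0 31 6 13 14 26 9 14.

5

Let dp[i] be the longest increasing subsequence ending at position i. Then dp = [1, 2, 2, 3, 1, 4, 2, 3, 4, 5, 3, 4].
The maximum is 5; one witness is 2, 11, 13, 14, 26 at positions 1,3,8,9,10.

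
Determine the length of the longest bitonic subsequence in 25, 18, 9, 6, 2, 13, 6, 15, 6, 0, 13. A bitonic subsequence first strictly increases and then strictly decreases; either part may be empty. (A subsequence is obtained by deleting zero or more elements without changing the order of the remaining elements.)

Let inc[i] be the LIS ending at i and dec[i] the longest strictly decreasing subsequence starting at i. inc = [1, 1, 1, 1, 1, 2, 2, 3, 2, 1, 3], dec = [6, 5, 4, 3, 2, 3, 2, 3, 2, 1, 1].
max_i inc[i]+dec[i]−1 = 6, with one witness 25, 18, 9, 6, 2, 0.

6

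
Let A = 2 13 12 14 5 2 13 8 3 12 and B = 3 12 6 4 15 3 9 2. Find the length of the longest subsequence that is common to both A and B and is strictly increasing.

2

For each value that appears in both, track the longest common increasing run ending there.
The best achievable length is 2; one witness is 3, 12 (A-positions 9,10, B-positions 1,2).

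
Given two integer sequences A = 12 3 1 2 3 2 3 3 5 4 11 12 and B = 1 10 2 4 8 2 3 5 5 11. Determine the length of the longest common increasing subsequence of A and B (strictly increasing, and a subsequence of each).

5

A longest common strictly increasing subsequence is 1, 2, 3, 5, 11 (length 5); it appears in order in both A and B, and no longer such subsequence exists.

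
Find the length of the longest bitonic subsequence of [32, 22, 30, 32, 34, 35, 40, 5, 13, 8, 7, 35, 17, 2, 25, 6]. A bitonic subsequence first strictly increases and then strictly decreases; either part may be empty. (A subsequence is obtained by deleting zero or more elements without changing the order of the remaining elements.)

One longest bitonic subsequence is 22, 30, 32, 34, 35, 40, 13, 8, 7, 6 (positions 2,3,4,5,6,7,9,10,11,16): it rises to 40 then falls. Length 10 is optimal.

10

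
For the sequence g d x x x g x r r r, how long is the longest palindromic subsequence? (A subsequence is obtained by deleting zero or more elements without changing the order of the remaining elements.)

5

One longest palindromic subsequence is gxxxg (positions 1,3,4,5,6); it reads the same forward and backward, and the interval DP gives dp[1][10] = 5.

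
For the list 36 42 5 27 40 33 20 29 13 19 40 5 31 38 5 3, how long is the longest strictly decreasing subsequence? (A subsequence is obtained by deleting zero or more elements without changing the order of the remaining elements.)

Let dp[i] be the longest decreasing subsequence ending at position i. Then dp = [1, 1, 2, 2, 2, 3, 4, 4, 5, 5, 2, 6, 4, 3, 6, 7].
The maximum is 7; one witness is 42, 40, 33, 20, 13, 5, 3 at positions 2,5,6,7,9,12,16.

7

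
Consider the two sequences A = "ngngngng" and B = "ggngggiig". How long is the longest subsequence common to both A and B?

5

Backtracking the LCS table gives one alignment: n (A1,B3) → g (A2,B4) → g (A4,B5) → g (A6,B6) → g (A8,B9).
So the longest common subsequence has length 5.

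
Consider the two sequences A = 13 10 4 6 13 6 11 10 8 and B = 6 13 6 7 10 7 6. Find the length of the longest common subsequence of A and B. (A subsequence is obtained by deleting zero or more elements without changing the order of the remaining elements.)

4

A longest common subsequence is 6, 13, 6, 10 (length 4); the LCS DP confirms no longer common subsequence exists.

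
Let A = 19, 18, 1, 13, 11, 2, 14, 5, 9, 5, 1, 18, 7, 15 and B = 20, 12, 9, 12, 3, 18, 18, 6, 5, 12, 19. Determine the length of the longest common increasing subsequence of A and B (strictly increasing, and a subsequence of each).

A longest common strictly increasing subsequence is 9, 18 (length 2); it appears in order in both A and B, and no longer such subsequence exists.

2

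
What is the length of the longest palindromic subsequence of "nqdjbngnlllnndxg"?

9

One longest palindromic subsequence is dnnlllnnd (positions 3,6,8,9,10,11,12,13,14); it reads the same forward and backward, and the interval DP gives dp[1][16] = 9.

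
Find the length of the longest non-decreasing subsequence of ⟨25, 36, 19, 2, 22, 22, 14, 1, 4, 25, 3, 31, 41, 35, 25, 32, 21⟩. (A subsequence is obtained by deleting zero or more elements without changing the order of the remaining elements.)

Let dp[i] be the longest non-decreasing subsequence ending at position i. Then dp = [1, 2, 1, 1, 2, 3, 2, 1, 2, 4, 2, 5, 6, 6, 5, 6, 3].
The maximum is 6; one witness is 19, 22, 22, 25, 31, 41 at positions 3,5,6,10,12,13.

6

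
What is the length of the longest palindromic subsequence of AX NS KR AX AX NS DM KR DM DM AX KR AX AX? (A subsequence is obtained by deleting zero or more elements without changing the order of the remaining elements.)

One longest palindromic subsequence is AX AX AX DM DM DM AX AX AX (positions 1,4,5,7,9,10,11,13,14); it reads the same forward and backward, and the interval DP gives dp[1][14] = 9.

9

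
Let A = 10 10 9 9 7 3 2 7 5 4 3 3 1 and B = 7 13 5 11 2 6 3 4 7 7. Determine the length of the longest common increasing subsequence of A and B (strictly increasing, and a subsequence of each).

2

For each value that appears in both, track the longest common increasing run ending there.
The best achievable length is 2; one witness is 2, 3 (A-positions 7,11, B-positions 5,7).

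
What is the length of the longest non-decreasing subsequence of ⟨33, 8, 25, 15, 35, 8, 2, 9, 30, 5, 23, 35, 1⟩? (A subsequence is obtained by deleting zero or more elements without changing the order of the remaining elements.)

5

Let dp[i] be the longest non-decreasing subsequence ending at position i. Then dp = [1, 1, 2, 2, 3, 2, 1, 3, 4, 2, 4, 5, 1].
The maximum is 5; one witness is 8, 8, 9, 30, 35 at positions 2,6,8,9,12.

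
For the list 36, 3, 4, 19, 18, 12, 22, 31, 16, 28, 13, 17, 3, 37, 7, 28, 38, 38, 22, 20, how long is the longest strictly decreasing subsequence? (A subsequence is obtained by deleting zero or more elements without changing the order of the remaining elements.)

6

Let dp[i] be the longest decreasing subsequence ending at position i. Then dp = [1, 2, 2, 2, 3, 4, 2, 2, 4, 3, 5, 4, 6, 1, 6, 3, 1, 1, 4, 5].
The maximum is 6; one witness is 36, 19, 18, 16, 13, 3 at positions 1,4,5,9,11,13.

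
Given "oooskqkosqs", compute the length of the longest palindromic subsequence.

One longest palindromic subsequence is sqsqs (positions 4,6,9,10,11); it reads the same forward and backward, and the interval DP gives dp[1][11] = 5.

5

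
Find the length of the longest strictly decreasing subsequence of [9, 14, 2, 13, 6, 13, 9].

One longest decreasing subsequence is 14, 13, 6 (positions 2,4,5), of length 3; no longer one exists.

3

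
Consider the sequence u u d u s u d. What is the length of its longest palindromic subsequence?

5

One longest palindromic subsequence is dusud (positions 3,4,5,6,7); it reads the same forward and backward, and the interval DP gives dp[1][7] = 5.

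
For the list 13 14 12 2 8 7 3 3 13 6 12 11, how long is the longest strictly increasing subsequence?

4

Let dp[i] be the longest increasing subsequence ending at position i. Then dp = [1, 2, 1, 1, 2, 2, 2, 2, 3, 3, 4, 4].
The maximum is 4; one witness is 2, 3, 6, 12 at positions 4,7,10,11.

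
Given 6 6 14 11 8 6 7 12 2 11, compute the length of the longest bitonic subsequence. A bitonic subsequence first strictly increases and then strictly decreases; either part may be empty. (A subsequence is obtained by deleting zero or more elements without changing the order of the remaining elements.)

6

One longest bitonic subsequence is 6, 14, 11, 8, 7, 2 (positions 1,3,4,5,7,9): it rises to 14 then falls. Length 6 is optimal.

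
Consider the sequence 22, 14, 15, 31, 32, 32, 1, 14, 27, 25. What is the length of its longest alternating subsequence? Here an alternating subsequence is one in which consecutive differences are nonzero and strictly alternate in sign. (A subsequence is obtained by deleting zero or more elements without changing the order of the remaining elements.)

A longest alternating subsequence is 22, 14, 15, 1, 27, 25 (positions 1,2,3,7,9,10); its 5 consecutive differences strictly alternate in sign, and length 6 is optimal.

6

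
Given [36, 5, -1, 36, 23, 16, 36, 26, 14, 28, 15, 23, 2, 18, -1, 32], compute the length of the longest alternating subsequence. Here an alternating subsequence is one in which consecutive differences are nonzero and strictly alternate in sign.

13

A longest alternating subsequence is 36, 5, 36, 23, 36, 26, 28, 15, 23, 2, 18, -1, 32 (positions 1,2,4,5,7,8,10,11,12,13,14,15,16); its 12 consecutive differences strictly alternate in sign, and length 13 is optimal.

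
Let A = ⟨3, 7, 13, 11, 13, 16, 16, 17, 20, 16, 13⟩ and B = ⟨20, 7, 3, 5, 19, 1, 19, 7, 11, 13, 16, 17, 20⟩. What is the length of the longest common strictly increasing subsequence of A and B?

A longest common strictly increasing subsequence is 3, 7, 11, 13, 16, 17, 20 (length 7); it appears in order in both A and B, and no longer such subsequence exists.

7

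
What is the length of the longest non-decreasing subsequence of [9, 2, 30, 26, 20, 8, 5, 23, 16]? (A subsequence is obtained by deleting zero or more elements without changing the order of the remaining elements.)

3

Let dp[i] be the longest non-decreasing subsequence ending at position i. Then dp = [1, 1, 2, 2, 2, 2, 2, 3, 3].
The maximum is 3; one witness is 9, 20, 23 at positions 1,5,8.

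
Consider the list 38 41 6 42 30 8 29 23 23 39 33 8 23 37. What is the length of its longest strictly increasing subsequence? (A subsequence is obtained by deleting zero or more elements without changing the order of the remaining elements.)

5

Scanning left to right, the best length ending at each element is: 38→1, 41→2, 6→1, 42→3, 30→2, 8→2, 29→3, 23→3, 23→3, 39→4, 33→4, 8→2, 23→3, 37→5.
So the longest increasing subsequence has length 5, e.g. 6, 8, 29, 33, 37.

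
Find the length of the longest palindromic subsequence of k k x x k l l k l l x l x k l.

One longest palindromic subsequence is kxxllkllxxk (positions 2,3,4,6,7,8,9,10,11,13,14); it reads the same forward and backward, and the interval DP gives dp[1][15] = 11.

11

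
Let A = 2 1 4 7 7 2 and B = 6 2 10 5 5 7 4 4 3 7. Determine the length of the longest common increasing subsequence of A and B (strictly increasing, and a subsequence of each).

For each value that appears in both, track the longest common increasing run ending there.
The best achievable length is 3; one witness is 2, 4, 7 (A-positions 1,3,4, B-positions 2,7,10).

3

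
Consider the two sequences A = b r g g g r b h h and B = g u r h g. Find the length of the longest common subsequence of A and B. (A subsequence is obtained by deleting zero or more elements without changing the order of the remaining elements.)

3

Backtracking the LCS table gives one alignment: g (A3,B1) → r (A6,B3) → h (A8,B4).
So the longest common subsequence has length 3.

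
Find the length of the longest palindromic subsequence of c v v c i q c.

One longest palindromic subsequence is cvvc (positions 1,2,3,7); it reads the same forward and backward, and the interval DP gives dp[1][7] = 4.

4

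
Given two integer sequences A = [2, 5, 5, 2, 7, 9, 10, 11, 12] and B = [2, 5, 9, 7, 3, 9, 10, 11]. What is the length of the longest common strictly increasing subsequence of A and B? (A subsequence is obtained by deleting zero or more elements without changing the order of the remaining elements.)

6

A longest common strictly increasing subsequence is 2, 5, 7, 9, 10, 11 (length 6); it appears in order in both A and B, and no longer such subsequence exists.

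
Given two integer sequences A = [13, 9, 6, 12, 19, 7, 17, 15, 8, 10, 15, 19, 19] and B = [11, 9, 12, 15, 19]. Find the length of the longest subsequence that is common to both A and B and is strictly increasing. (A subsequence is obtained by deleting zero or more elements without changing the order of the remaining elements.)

4

A longest common strictly increasing subsequence is 9, 12, 15, 19 (length 4); it appears in order in both A and B, and no longer such subsequence exists.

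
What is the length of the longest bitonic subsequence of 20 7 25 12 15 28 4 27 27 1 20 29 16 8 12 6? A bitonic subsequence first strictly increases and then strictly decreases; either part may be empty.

9

One longest bitonic subsequence is 7, 12, 15, 28, 27, 20, 16, 12, 6 (positions 2,4,5,6,9,11,13,15,16): it rises to 28 then falls. Length 9 is optimal.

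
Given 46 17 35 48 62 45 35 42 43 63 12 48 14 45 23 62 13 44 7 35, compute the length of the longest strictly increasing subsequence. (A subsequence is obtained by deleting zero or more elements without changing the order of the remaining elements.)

Let dp[i] be the longest increasing subsequence ending at position i. Then dp = [1, 1, 2, 3, 4, 3, 2, 3, 4, 5, 1, 5, 2, 5, 3, 6, 2, 5, 1, 4].
The maximum is 6; one witness is 17, 35, 42, 43, 48, 62 at positions 2,3,8,9,12,16.

6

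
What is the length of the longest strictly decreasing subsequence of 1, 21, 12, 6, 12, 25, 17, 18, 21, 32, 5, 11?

4

Scanning left to right, the best length ending at each element is: 1→1, 21→1, 12→2, 6→3, 12→2, 25→1, 17→2, 18→2, 21→2, 32→1, 5→4, 11→3.
So the longest decreasing subsequence has length 4, e.g. 21, 12, 6, 5.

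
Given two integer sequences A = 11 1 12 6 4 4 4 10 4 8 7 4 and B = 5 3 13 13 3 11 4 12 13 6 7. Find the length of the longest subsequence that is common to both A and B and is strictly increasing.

2

For each value that appears in both, track the longest common increasing run ending there.
The best achievable length is 2; one witness is 11, 12 (A-positions 1,3, B-positions 6,8).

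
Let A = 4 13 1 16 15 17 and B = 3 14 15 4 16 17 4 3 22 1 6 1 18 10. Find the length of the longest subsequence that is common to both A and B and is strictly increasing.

A longest common strictly increasing subsequence is 4, 16, 17 (length 3); it appears in order in both A and B, and no longer such subsequence exists.

3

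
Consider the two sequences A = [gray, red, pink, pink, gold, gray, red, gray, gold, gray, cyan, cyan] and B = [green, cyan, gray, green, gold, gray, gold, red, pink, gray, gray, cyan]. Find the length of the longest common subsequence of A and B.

A longest common subsequence is gray, gold, gray, red, gray, gray, cyan (length 7); the LCS DP confirms no longer common subsequence exists.

7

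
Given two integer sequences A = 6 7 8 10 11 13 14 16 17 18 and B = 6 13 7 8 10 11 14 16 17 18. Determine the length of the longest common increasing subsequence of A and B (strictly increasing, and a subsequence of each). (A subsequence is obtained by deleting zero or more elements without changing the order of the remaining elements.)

For each value that appears in both, track the longest common increasing run ending there.
The best achievable length is 9; one witness is 6, 7, 8, 10, 11, 14, 16, 17, 18 (A-positions 1,2,3,4,5,7,8,9,10, B-positions 1,3,4,5,6,7,8,9,10).

9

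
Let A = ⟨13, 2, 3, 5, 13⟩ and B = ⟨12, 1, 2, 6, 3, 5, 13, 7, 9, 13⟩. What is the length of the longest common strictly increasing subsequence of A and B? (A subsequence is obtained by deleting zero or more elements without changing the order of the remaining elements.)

4

For each value that appears in both, track the longest common increasing run ending there.
The best achievable length is 4; one witness is 2, 3, 5, 13 (A-positions 2,3,4,5, B-positions 3,5,6,7).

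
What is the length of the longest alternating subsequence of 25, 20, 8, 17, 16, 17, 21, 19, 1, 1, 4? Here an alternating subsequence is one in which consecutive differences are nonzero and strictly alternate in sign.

7

A longest alternating subsequence is 25, 8, 17, 16, 17, 1, 4 (positions 1,3,4,5,6,9,11); its 6 consecutive differences strictly alternate in sign, and length 7 is optimal.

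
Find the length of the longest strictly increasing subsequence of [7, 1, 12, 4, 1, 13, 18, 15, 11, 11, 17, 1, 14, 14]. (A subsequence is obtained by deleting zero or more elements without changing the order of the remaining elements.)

Let dp[i] be the longest increasing subsequence ending at position i. Then dp = [1, 1, 2, 2, 1, 3, 4, 4, 3, 3, 5, 1, 4, 4].
The maximum is 5; one witness is 7, 12, 13, 15, 17 at positions 1,3,6,8,11.

5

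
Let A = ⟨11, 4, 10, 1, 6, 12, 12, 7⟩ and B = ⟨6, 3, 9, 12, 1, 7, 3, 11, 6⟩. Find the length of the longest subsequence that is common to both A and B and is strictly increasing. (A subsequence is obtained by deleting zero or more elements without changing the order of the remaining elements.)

For each value that appears in both, track the longest common increasing run ending there.
The best achievable length is 2; one witness is 6, 12 (A-positions 5,6, B-positions 1,4).

2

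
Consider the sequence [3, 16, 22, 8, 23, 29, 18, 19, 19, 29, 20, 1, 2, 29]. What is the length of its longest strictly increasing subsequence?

6

Scanning left to right, the best length ending at each element is: 3→1, 16→2, 22→3, 8→2, 23→4, 29→5, 18→3, 19→4, 19→4, 29→5, 20→5, 1→1, 2→2, 29→6.
So the longest increasing subsequence has length 6, e.g. 3, 16, 18, 19, 20, 29.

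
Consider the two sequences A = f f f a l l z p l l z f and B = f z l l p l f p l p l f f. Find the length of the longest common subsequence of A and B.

Backtracking the LCS table gives one alignment: f (A1,B1) → l (A5,B4) → l (A6,B6) → p (A8,B8) → l (A9,B9) → l (A10,B11) → f (A12,B13).
So the longest common subsequence has length 7.

7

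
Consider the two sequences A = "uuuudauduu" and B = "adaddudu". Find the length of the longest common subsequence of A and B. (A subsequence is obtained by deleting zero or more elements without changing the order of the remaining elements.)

Backtracking the LCS table gives one alignment: d (A5,B2) → a (A6,B3) → u (A7,B6) → d (A8,B7) → u (A10,B8).
So the longest common subsequence has length 5.

5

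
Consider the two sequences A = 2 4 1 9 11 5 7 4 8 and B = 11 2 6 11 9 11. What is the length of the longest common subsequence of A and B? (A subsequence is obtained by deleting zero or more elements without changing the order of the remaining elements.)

3

A longest common subsequence is 2, 9, 11 (length 3); the LCS DP confirms no longer common subsequence exists.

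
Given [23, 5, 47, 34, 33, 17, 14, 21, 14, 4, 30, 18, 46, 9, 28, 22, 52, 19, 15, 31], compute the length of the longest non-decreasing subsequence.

Scanning left to right, the best length ending at each element is: 23→1, 5→1, 47→2, 34→2, 33→2, 17→2, 14→2, 21→3, 14→3, 4→1, 30→4, 18→4, 46→5, 9→2, 28→5, 22→5, 52→6, 19→5, 15→4, 31→6.
So the longest non-decreasing subsequence has length 6, e.g. 5, 17, 21, 30, 46, 52.

6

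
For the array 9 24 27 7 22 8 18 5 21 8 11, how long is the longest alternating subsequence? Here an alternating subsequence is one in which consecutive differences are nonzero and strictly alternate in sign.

10

Track the best alternating length ending on an up-step vs a down-step at each position: up/down = 1/1, 2/1, 2/1, 1/3, 4/3, 4/5, 6/5, 1/7, 8/5, 8/9, 10/9.
The maximum over both is 10; one such subsequence is 9, 24, 7, 22, 8, 18, 5, 21, 8, 11.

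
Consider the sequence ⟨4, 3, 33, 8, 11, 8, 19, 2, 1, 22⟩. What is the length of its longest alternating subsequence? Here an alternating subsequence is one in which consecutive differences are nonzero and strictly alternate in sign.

9

A longest alternating subsequence is 4, 3, 33, 8, 11, 8, 19, 2, 22 (positions 1,2,3,4,5,6,7,8,10); its 8 consecutive differences strictly alternate in sign, and length 9 is optimal.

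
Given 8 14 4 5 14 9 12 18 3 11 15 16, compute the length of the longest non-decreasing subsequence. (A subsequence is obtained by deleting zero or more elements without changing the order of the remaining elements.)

Let dp[i] be the longest non-decreasing subsequence ending at position i. Then dp = [1, 2, 1, 2, 3, 3, 4, 5, 1, 4, 5, 6].
The maximum is 6; one witness is 4, 5, 9, 12, 15, 16 at positions 3,4,6,7,11,12.

6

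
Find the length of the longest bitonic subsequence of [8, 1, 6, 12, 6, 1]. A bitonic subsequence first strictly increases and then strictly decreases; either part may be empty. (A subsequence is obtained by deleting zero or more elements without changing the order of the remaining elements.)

Let inc[i] be the LIS ending at i and dec[i] the longest strictly decreasing subsequence starting at i. inc = [1, 1, 2, 3, 2, 1], dec = [3, 1, 2, 3, 2, 1].
max_i inc[i]+dec[i]−1 = 5, with one witness 1, 6, 12, 6, 1.

5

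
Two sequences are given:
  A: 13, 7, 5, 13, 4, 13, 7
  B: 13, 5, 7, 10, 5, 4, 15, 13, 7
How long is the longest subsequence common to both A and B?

A longest common subsequence is 13, 7, 5, 4, 13, 7 (length 6); the LCS DP confirms no longer common subsequence exists.

6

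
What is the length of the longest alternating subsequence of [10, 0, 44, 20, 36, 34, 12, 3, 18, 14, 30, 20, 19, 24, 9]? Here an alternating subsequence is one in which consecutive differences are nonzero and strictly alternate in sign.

A longest alternating subsequence is 10, 0, 44, 20, 36, 12, 18, 14, 30, 20, 24, 9 (positions 1,2,3,4,5,7,9,10,11,12,14,15); its 11 consecutive differences strictly alternate in sign, and length 12 is optimal.

12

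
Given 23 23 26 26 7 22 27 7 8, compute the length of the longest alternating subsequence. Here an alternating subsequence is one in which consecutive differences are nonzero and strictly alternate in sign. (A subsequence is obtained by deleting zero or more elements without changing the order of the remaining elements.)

6

A longest alternating subsequence is 23, 26, 7, 22, 7, 8 (positions 1,3,5,6,8,9); its 5 consecutive differences strictly alternate in sign, and length 6 is optimal.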